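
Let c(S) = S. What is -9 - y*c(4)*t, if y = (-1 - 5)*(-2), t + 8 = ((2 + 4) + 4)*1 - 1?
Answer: -57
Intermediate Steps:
t = 1 (t = -8 + (((2 + 4) + 4)*1 - 1) = -8 + ((6 + 4)*1 - 1) = -8 + (10*1 - 1) = -8 + (10 - 1) = -8 + 9 = 1)
y = 12 (y = -6*(-2) = 12)
-9 - y*c(4)*t = -9 - 12*4 = -9 - 48 = -57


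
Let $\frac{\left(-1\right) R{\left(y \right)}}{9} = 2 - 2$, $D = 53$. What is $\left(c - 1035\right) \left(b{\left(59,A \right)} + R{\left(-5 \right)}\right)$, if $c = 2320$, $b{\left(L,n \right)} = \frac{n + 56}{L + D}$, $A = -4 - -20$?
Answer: $\frac{11565}{14} \approx 826.07$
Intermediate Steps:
$A = 16$ ($A = -4 + 20 = 16$)
$b{\left(L,n \right)} = \frac{56 + n}{53 + L}$ ($b{\left(L,n \right)} = \frac{n + 56}{L + 53} = \frac{56 + n}{53 + L}$)
$R{\left(y \right)} = 0$ ($R{\left(y \right)} = - 9 \left(2 - 2\right) = \left(-9\right) 0 = 0$)
$\left(c - 1035\right) \left(b{\left(59,A \right)} + R{\left(-5 \right)}\right) = \left(2320 - 1035\right) \left(\frac{56 + 16}{53 + 59} + 0\right) = 1285 \left(\frac{1}{112} \cdot 72 + 0\right) = 1285 \left(\frac{9}{14} + 0\right) = 1285 \cdot \frac{9}{14} = \frac{11565}{14}$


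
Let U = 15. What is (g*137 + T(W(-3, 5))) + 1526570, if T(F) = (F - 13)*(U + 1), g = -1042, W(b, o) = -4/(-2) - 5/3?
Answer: 4150840/3 ≈ 1.3836e+6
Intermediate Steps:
W(b, o) = 1/3 (W(b, o) = -4*(-1/2) - 5*1/3 = 2 - 5/3 = 1/3)
T(F) = -208 + 16*F (T(F) = (F - 13)*(15 + 1) = (-13 + F)*16 = -208 + 16*F)
(g*137 + T(W(-3, 5))) + 1526570 = (-1042*137 + (-208 + 16*(1/3))) + 1526570 = (-142754 + (-208 + 16/3)) + 1526570 = (-142754 - 608/3) + 1526570 = -428870/3 + 1526570 = 4150840/3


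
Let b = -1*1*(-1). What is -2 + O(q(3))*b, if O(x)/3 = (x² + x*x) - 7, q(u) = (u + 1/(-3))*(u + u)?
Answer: 1513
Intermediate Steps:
q(u) = 2*u*(-⅓ + u) (q(u) = (u - ⅓)*(2*u) = (-⅓ + u)*(2*u) = 2*u*(-⅓ + u))
b = 1 (b = -1*(-1) = 1)
O(x) = -21 + 6*x² (O(x) = 3*((x² + x*x) - 7) = 3*((x² + x²) - 7) = 3*(2*x² - 7) = 3*(-7 + 2*x²) = -21 + 6*x²)
-2 + O(q(3))*b = -2 + (-21 + 6*((⅔)*3*(-1 + 3*3))²)*1 = -2 + (-21 + 6*((⅔)*3*(-1 + 9))²)*1 = -2 + (-21 + 6*((⅔)*3*8)²)*1 = -2 + (-21 + 6*16²)*1 = -2 + (-21 + 6*256)*1 = -2 + (-21 + 1536)*1 = -2 + 1515*1 = -2 + 1515 = 1513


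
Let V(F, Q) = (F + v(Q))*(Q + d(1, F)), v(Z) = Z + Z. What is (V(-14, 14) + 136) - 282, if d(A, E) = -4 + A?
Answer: 8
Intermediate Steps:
v(Z) = 2*Z
V(F, Q) = (-3 + Q)*(F + 2*Q) (V(F, Q) = (F + 2*Q)*(Q + (-4 + 1)) = (F + 2*Q)*(Q - 3) = (F + 2*Q)*(-3 + Q) = (-3 + Q)*(F + 2*Q))
(V(-14, 14) + 136) - 282 = ((-6*14 - 3*(-14) + 2*14² - 14*14) + 136) - 282 = ((-84 + 42 + 2*196 - 196) + 136) - 282 = ((-84 + 42 + 392 - 196) + 136) - 282 = (154 + 136) - 282 = 290 - 282 = 8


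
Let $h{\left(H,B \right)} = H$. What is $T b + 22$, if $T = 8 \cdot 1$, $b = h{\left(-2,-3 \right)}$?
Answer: $6$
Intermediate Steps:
$b = -2$
$T = 8$
$T b + 22 = 8 \left(-2\right) + 22 = -16 + 22 = 6$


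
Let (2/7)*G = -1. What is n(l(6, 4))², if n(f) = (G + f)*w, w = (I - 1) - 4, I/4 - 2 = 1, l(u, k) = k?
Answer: 49/4 ≈ 12.250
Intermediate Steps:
G = -7/2 (G = (7/2)*(-1) = -7/2 ≈ -3.5000)
I = 12 (I = 8 + 4*1 = 8 + 4 = 12)
w = 7 (w = (12 - 1) - 4 = 11 - 4 = 7)
n(f) = -49/2 + 7*f (n(f) = (-7/2 + f)*7 = -49/2 + 7*f)
n(l(6, 4))² = (-49/2 + 7*4)² = (-49/2 + 28)² = (7/2)² = 49/4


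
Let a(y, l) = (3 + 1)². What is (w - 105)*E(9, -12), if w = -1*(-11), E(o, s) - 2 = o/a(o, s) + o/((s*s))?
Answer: -987/4 ≈ -246.75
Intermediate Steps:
a(y, l) = 16 (a(y, l) = 4² = 16)
E(o, s) = 2 + o/16 + o/s² (E(o, s) = 2 + (o/16 + o/((s*s))) = 2 + (o*(1/16) + o/(s²)) = 2 + (o/16 + o/s²) = 2 + o/16 + o/s²)
w = 11
(w - 105)*E(9, -12) = (11 - 105)*(2 + (1/16)*9 + 9/(-12)²) = -94*(2 + 9/16 + 9*(1/144)) = -94*(2 + 9/16 + 1/16) = -94*21/8 = -987/4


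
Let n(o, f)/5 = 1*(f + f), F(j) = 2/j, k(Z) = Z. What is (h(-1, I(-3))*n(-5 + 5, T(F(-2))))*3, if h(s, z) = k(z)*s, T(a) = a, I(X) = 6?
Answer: 180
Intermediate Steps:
n(o, f) = 10*f (n(o, f) = 5*(1*(f + f)) = 5*(1*(2*f)) = 5*(2*f) = 10*f)
h(s, z) = s*z (h(s, z) = z*s = s*z)
(h(-1, I(-3))*n(-5 + 5, T(F(-2))))*3 = ((-1*6)*(10*(2/(-2))))*3 = -60*2*(-½)*3 = -60*(-1)*3 = -6*(-10)*3 = 60*3 = 180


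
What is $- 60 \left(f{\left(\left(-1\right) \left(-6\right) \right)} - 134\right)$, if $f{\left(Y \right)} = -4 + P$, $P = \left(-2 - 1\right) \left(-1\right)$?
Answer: $8100$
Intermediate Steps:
$P = 3$ ($P = \left(-3\right) \left(-1\right) = 3$)
$f{\left(Y \right)} = -1$ ($f{\left(Y \right)} = -4 + 3 = -1$)
$- 60 \left(f{\left(\left(-1\right) \left(-6\right) \right)} - 134\right) = - 60 \left(-1 - 134\right) = \left(-60\right) \left(-135\right) = 8100$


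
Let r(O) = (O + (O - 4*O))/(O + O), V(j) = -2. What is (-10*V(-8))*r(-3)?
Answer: -20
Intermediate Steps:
r(O) = -1 (r(O) = (O - 3*O)/((2*O)) = (-2*O)*(1/(2*O)) = -1)
(-10*V(-8))*r(-3) = -10*(-2)*(-1) = 20*(-1) = -20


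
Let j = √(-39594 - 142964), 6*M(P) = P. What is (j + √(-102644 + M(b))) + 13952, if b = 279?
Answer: 13952 + I*√182558 + I*√410390/2 ≈ 13952.0 + 747.58*I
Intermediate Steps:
M(P) = P/6
j = I*√182558 (j = √(-182558) = I*√182558 ≈ 427.27*I)
(j + √(-102644 + M(b))) + 13952 = (I*√182558 + √(-102644 + (⅙)*279)) + 13952 = (I*√182558 + √(-102644 + 93/2)) + 13952 = (I*√182558 + √(-205195/2)) + 13952 = (I*√182558 + I*√410390/2) + 13952 = 13952 + I*√182558 + I*√410390/2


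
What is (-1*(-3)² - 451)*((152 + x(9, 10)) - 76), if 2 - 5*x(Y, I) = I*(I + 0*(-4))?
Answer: -25944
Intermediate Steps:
x(Y, I) = ⅖ - I²/5 (x(Y, I) = ⅖ - I*(I + 0*(-4))/5 = ⅖ - I*(I + 0)/5 = ⅖ - I*I/5 = ⅖ - I²/5)
(-1*(-3)² - 451)*((152 + x(9, 10)) - 76) = (-1*(-3)² - 451)*((152 + (⅖ - ⅕*10²)) - 76) = (-1*9 - 451)*((152 + (⅖ - ⅕*100)) - 76) = (-9 - 451)*((152 + (⅖ - 20)) - 76) = -460*((152 - 98/5) - 76) = -460*(662/5 - 76) = -460*282/5 = -25944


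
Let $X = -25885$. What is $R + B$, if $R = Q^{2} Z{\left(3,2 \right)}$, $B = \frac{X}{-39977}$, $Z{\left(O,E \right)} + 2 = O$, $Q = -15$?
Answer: $\frac{9020710}{39977} \approx 225.65$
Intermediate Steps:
$Z{\left(O,E \right)} = -2 + O$
$B = \frac{25885}{39977}$ ($B = - \frac{25885}{-39977} = \left(-25885\right) \left(- \frac{1}{39977}\right) = \frac{25885}{39977} \approx 0.6475$)
$R = 225$ ($R = \left(-15\right)^{2} \left(-2 + 3\right) = 225 \cdot 1 = 225$)
$R + B = 225 + \frac{25885}{39977} = \frac{9020710}{39977}$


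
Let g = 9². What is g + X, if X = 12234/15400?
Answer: 629817/7700 ≈ 81.794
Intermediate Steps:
X = 6117/7700 (X = 12234*(1/15400) = 6117/7700 ≈ 0.79442)
g = 81
g + X = 81 + 6117/7700 = 629817/7700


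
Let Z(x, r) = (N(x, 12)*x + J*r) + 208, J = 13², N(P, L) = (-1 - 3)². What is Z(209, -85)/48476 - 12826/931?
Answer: -631820079/45131156 ≈ -14.000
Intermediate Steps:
N(P, L) = 16 (N(P, L) = (-4)² = 16)
J = 169
Z(x, r) = 208 + 16*x + 169*r (Z(x, r) = (16*x + 169*r) + 208 = 208 + 16*x + 169*r)
Z(209, -85)/48476 - 12826/931 = (208 + 16*209 + 169*(-85))/48476 - 12826/931 = (208 + 3344 - 14365)*(1/48476) - 12826*1/931 = -10813*1/48476 - 12826/931 = -10813/48476 - 12826/931 = -631820079/45131156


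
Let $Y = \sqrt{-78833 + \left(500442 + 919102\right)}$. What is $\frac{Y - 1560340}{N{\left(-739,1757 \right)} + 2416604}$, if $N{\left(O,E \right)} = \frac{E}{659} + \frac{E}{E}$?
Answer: $- \frac{257066015}{398136113} + \frac{659 \sqrt{1340711}}{1592544452} \approx -0.6452$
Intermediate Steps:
$N{\left(O,E \right)} = 1 + \frac{E}{659}$ ($N{\left(O,E \right)} = E \frac{1}{659} + 1 = \frac{E}{659} + 1 = 1 + \frac{E}{659}$)
$Y = \sqrt{1340711}$ ($Y = \sqrt{-78833 + 1419544} = \sqrt{1340711} \approx 1157.9$)
$\frac{Y - 1560340}{N{\left(-739,1757 \right)} + 2416604} = \frac{\sqrt{1340711} - 1560340}{\left(1 + \frac{1}{659} \cdot 1757\right) + 2416604} = \frac{-1560340 + \sqrt{1340711}}{\left(1 + \frac{1757}{659}\right) + 2416604} = \frac{-1560340 + \sqrt{1340711}}{\frac{2416}{659} + 2416604} = \frac{-1560340 + \sqrt{1340711}}{\frac{1592544452}{659}} = \left(-1560340 + \sqrt{1340711}\right) \frac{659}{1592544452} = - \frac{257066015}{398136113} + \frac{659 \sqrt{1340711}}{1592544452}$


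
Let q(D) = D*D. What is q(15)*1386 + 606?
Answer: 312456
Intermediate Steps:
q(D) = D²
q(15)*1386 + 606 = 15²*1386 + 606 = 225*1386 + 606 = 311850 + 606 = 312456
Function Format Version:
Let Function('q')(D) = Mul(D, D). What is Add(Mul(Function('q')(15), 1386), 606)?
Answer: 312456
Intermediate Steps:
Function('q')(D) = Pow(D, 2)
Add(Mul(Function('q')(15), 1386), 606) = Add(Mul(Pow(15, 2), 1386), 606) = Add(Mul(225, 1386), 606) = Add(311850, 606) = 312456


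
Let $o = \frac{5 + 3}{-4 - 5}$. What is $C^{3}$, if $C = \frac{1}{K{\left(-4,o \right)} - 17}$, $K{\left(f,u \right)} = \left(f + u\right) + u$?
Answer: $- \frac{729}{8615125} \approx -8.4619 \cdot 10^{-5}$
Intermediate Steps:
$o = - \frac{8}{9}$ ($o = \frac{8}{-9} = 8 \left(- \frac{1}{9}\right) = - \frac{8}{9} \approx -0.88889$)
$K{\left(f,u \right)} = f + 2 u$
$C = - \frac{9}{205}$ ($C = \frac{1}{\left(-4 + 2 \left(- \frac{8}{9}\right)\right) - 17} = \frac{1}{\left(-4 - \frac{16}{9}\right) - 17} = \frac{1}{- \frac{52}{9} - 17} = \frac{1}{- \frac{205}{9}} = - \frac{9}{205} \approx -0.043902$)
$C^{3} = \left(- \frac{9}{205}\right)^{3} = - \frac{729}{8615125}$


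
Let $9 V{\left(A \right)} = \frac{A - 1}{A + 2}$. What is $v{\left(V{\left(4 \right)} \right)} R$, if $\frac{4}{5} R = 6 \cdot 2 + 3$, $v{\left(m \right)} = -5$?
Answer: $- \frac{375}{4} \approx -93.75$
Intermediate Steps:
$V{\left(A \right)} = \frac{-1 + A}{9 \left(2 + A\right)}$ ($V{\left(A \right)} = \frac{\left(A - 1\right) \frac{1}{A + 2}}{9} = \frac{\left(-1 + A\right) \frac{1}{2 + A}}{9} = \frac{\frac{1}{2 + A} \left(-1 + A\right)}{9} = \frac{-1 + A}{9 \left(2 + A\right)}$)
$R = \frac{75}{4}$ ($R = \frac{5 \left(6 \cdot 2 + 3\right)}{4} = \frac{5 \left(12 + 3\right)}{4} = \frac{5}{4} \cdot 15 = \frac{75}{4} \approx 18.75$)
$v{\left(V{\left(4 \right)} \right)} R = \left(-5\right) \frac{75}{4} = - \frac{375}{4}$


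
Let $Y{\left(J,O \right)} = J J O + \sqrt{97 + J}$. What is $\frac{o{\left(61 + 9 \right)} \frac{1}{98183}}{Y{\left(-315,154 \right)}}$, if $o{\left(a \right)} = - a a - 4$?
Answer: $- \frac{37468153800}{11462780047907860697} + \frac{2452 i \sqrt{218}}{11462780047907860697} \approx -3.2687 \cdot 10^{-9} + 3.1583 \cdot 10^{-15} i$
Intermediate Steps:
$Y{\left(J,O \right)} = \sqrt{97 + J} + O J^{2}$ ($Y{\left(J,O \right)} = J^{2} O + \sqrt{97 + J} = O J^{2} + \sqrt{97 + J} = \sqrt{97 + J} + O J^{2}$)
$o{\left(a \right)} = -4 - a^{2}$ ($o{\left(a \right)} = - a^{2} - 4 = -4 - a^{2}$)
$\frac{o{\left(61 + 9 \right)} \frac{1}{98183}}{Y{\left(-315,154 \right)}} = \frac{\left(-4 - \left(61 + 9\right)^{2}\right) \frac{1}{98183}}{\sqrt{97 - 315} + 154 \left(-315\right)^{2}} = \frac{\left(-4 - 70^{2}\right) \frac{1}{98183}}{\sqrt{-218} + 154 \cdot 99225} = \frac{\left(-4 - 4900\right) \frac{1}{98183}}{i \sqrt{218} + 15280650} = \frac{\left(-4 - 4900\right) \frac{1}{98183}}{15280650 + i \sqrt{218}} = \frac{\left(-4904\right) \frac{1}{98183}}{15280650 + i \sqrt{218}} = - \frac{4904}{98183 \left(15280650 + i \sqrt{218}\right)}$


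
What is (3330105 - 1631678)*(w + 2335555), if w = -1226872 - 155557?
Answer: 1618814932802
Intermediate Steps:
w = -1382429
(3330105 - 1631678)*(w + 2335555) = (3330105 - 1631678)*(-1382429 + 2335555) = 1698427*953126 = 1618814932802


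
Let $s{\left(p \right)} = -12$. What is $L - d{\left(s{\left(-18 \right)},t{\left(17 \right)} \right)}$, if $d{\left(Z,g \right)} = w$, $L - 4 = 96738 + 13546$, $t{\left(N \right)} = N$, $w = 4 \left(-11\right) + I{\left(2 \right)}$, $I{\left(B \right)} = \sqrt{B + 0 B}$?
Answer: $110332 - \sqrt{2} \approx 1.1033 \cdot 10^{5}$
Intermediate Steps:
$I{\left(B \right)} = \sqrt{B}$ ($I{\left(B \right)} = \sqrt{B + 0} = \sqrt{B}$)
$w = -44 + \sqrt{2}$ ($w = 4 \left(-11\right) + \sqrt{2} = -44 + \sqrt{2} \approx -42.586$)
$L = 110288$ ($L = 4 + \left(96738 + 13546\right) = 4 + 110284 = 110288$)
$d{\left(Z,g \right)} = -44 + \sqrt{2}$
$L - d{\left(s{\left(-18 \right)},t{\left(17 \right)} \right)} = 110288 - \left(-44 + \sqrt{2}\right) = 110288 + \left(44 - \sqrt{2}\right) = 110332 - \sqrt{2}$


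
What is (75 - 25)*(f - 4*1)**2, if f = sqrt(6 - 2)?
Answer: 200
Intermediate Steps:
f = 2 (f = sqrt(4) = 2)
(75 - 25)*(f - 4*1)**2 = (75 - 25)*(2 - 4*1)**2 = 50*(2 - 4)**2 = 50*(-2)**2 = 50*4 = 200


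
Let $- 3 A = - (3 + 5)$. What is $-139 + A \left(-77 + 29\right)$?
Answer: $-267$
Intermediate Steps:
$A = \frac{8}{3}$ ($A = - \frac{\left(-1\right) \left(3 + 5\right)}{3} = - \frac{\left(-1\right) 8}{3} = \left(- \frac{1}{3}\right) \left(-8\right) = \frac{8}{3} \approx 2.6667$)
$-139 + A \left(-77 + 29\right) = -139 + \frac{8 \left(-77 + 29\right)}{3} = -139 + \frac{8}{3} \left(-48\right) = -139 - 128 = -267$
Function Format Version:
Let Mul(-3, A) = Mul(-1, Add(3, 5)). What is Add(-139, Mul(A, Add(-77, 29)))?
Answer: -267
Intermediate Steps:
A = Rational(8, 3) (A = Mul(Rational(-1, 3), Mul(-1, Add(3, 5))) = Mul(Rational(-1, 3), Mul(-1, 8)) = Mul(Rational(-1, 3), -8) = Rational(8, 3) ≈ 2.6667)
Add(-139, Mul(A, Add(-77, 29))) = Add(-139, Mul(Rational(8, 3), Add(-77, 29))) = Add(-139, Mul(Rational(8, 3), -48)) = Add(-139, -128) = -267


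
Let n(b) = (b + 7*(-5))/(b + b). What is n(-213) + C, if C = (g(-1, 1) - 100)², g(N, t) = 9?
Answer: 1763977/213 ≈ 8281.6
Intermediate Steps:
n(b) = (-35 + b)/(2*b) (n(b) = (b - 35)/((2*b)) = (-35 + b)*(1/(2*b)) = (-35 + b)/(2*b))
C = 8281 (C = (9 - 100)² = (-91)² = 8281)
n(-213) + C = (½)*(-35 - 213)/(-213) + 8281 = (½)*(-1/213)*(-248) + 8281 = 124/213 + 8281 = 1763977/213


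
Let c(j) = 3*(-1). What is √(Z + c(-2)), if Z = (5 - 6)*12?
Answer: I*√15 ≈ 3.873*I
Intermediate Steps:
c(j) = -3
Z = -12 (Z = -1*12 = -12)
√(Z + c(-2)) = √(-12 - 3) = √(-15) = I*√15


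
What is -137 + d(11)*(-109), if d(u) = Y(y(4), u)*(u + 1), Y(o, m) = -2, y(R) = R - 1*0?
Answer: 2479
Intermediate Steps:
y(R) = R (y(R) = R + 0 = R)
d(u) = -2 - 2*u (d(u) = -2*(u + 1) = -2*(1 + u) = -2 - 2*u)
-137 + d(11)*(-109) = -137 + (-2 - 2*11)*(-109) = -137 + (-2 - 22)*(-109) = -137 - 24*(-109) = -137 + 2616 = 2479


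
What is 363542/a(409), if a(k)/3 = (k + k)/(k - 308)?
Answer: 18358871/1227 ≈ 14962.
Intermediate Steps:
a(k) = 6*k/(-308 + k) (a(k) = 3*((k + k)/(k - 308)) = 3*((2*k)/(-308 + k)) = 3*(2*k/(-308 + k)) = 6*k/(-308 + k))
363542/a(409) = 363542/((6*409/(-308 + 409))) = 363542/((6*409/101)) = 363542/((6*409*(1/101))) = 363542/(2454/101) = 363542*(101/2454) = 18358871/1227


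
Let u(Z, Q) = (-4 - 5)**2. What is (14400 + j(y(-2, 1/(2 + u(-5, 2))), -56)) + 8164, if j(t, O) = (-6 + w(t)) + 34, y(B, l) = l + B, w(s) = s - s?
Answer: 22592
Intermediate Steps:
w(s) = 0
u(Z, Q) = 81 (u(Z, Q) = (-9)**2 = 81)
y(B, l) = B + l
j(t, O) = 28 (j(t, O) = (-6 + 0) + 34 = -6 + 34 = 28)
(14400 + j(y(-2, 1/(2 + u(-5, 2))), -56)) + 8164 = (14400 + 28) + 8164 = 14428 + 8164 = 22592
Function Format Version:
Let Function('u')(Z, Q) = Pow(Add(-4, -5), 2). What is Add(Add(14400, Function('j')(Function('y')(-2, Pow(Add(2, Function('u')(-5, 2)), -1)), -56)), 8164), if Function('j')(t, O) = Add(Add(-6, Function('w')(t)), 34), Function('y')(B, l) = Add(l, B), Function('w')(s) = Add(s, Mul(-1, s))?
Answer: 22592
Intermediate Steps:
Function('w')(s) = 0
Function('u')(Z, Q) = 81 (Function('u')(Z, Q) = Pow(-9, 2) = 81)
Function('y')(B, l) = Add(B, l)
Function('j')(t, O) = 28 (Function('j')(t, O) = Add(Add(-6, 0), 34) = Add(-6, 34) = 28)
Add(Add(14400, Function('j')(Function('y')(-2, Pow(Add(2, Function('u')(-5, 2)), -1)), -56)), 8164) = Add(Add(14400, 28), 8164) = Add(14428, 8164) = 22592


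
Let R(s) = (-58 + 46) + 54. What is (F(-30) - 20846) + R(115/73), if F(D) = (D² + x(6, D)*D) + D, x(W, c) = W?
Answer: -20114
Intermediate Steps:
F(D) = D² + 7*D (F(D) = (D² + 6*D) + D = D² + 7*D)
R(s) = 42 (R(s) = -12 + 54 = 42)
(F(-30) - 20846) + R(115/73) = (-30*(7 - 30) - 20846) + 42 = (-30*(-23) - 20846) + 42 = (690 - 20846) + 42 = -20156 + 42 = -20114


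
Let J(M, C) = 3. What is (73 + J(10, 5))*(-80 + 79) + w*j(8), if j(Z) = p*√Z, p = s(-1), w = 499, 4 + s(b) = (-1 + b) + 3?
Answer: -76 - 2994*√2 ≈ -4310.2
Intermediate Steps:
s(b) = -2 + b (s(b) = -4 + ((-1 + b) + 3) = -4 + (2 + b) = -2 + b)
p = -3 (p = -2 - 1 = -3)
j(Z) = -3*√Z
(73 + J(10, 5))*(-80 + 79) + w*j(8) = (73 + 3)*(-80 + 79) + 499*(-6*√2) = 76*(-1) + 499*(-6*√2) = -76 + 499*(-6*√2) = -76 - 2994*√2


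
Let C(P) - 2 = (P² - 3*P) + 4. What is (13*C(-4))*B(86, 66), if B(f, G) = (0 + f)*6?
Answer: 228072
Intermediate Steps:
C(P) = 6 + P² - 3*P (C(P) = 2 + ((P² - 3*P) + 4) = 2 + (4 + P² - 3*P) = 6 + P² - 3*P)
B(f, G) = 6*f (B(f, G) = f*6 = 6*f)
(13*C(-4))*B(86, 66) = (13*(6 + (-4)² - 3*(-4)))*(6*86) = (13*(6 + 16 + 12))*516 = (13*34)*516 = 442*516 = 228072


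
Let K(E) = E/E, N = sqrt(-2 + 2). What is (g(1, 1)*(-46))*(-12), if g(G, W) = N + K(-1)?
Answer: 552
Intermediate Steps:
N = 0 (N = sqrt(0) = 0)
K(E) = 1
g(G, W) = 1 (g(G, W) = 0 + 1 = 1)
(g(1, 1)*(-46))*(-12) = (1*(-46))*(-12) = -46*(-12) = 552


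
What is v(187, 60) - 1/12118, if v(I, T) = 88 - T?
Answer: 339303/12118 ≈ 28.000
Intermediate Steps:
v(187, 60) - 1/12118 = (88 - 1*60) - 1/12118 = (88 - 60) - 1*1/12118 = 28 - 1/12118 = 339303/12118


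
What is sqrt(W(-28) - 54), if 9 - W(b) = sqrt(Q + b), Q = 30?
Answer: sqrt(-45 - sqrt(2)) ≈ 6.8128*I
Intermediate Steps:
W(b) = 9 - sqrt(30 + b)
sqrt(W(-28) - 54) = sqrt((9 - sqrt(30 - 28)) - 54) = sqrt((9 - sqrt(2)) - 54) = sqrt(-45 - sqrt(2))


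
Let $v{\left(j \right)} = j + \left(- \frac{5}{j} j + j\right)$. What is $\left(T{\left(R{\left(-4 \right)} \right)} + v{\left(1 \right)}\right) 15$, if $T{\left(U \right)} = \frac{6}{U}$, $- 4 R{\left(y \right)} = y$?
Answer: $45$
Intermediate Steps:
$R{\left(y \right)} = - \frac{y}{4}$
$v{\left(j \right)} = -5 + 2 j$ ($v{\left(j \right)} = j + \left(-5 + j\right) = -5 + 2 j$)
$\left(T{\left(R{\left(-4 \right)} \right)} + v{\left(1 \right)}\right) 15 = \left(\frac{6}{\left(- \frac{1}{4}\right) \left(-4\right)} + \left(-5 + 2 \cdot 1\right)\right) 15 = \left(\frac{6}{1} + \left(-5 + 2\right)\right) 15 = \left(6 \cdot 1 - 3\right) 15 = \left(6 - 3\right) 15 = 3 \cdot 15 = 45$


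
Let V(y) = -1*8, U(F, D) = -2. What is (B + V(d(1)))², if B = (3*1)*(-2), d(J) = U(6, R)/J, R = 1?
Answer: 196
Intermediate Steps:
d(J) = -2/J
V(y) = -8
B = -6 (B = 3*(-2) = -6)
(B + V(d(1)))² = (-6 - 8)² = (-14)² = 196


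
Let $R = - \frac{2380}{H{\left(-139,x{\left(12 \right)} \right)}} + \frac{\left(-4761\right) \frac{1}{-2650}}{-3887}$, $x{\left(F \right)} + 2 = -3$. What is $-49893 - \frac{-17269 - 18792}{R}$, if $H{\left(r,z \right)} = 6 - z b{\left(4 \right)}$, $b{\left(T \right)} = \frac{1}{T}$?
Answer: $- \frac{213189049230329}{4263538003} \approx -50003.0$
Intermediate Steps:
$x{\left(F \right)} = -5$ ($x{\left(F \right)} = -2 - 3 = -5$)
$H{\left(r,z \right)} = 6 - \frac{z}{4}$
$R = - \frac{4263538003}{12987650}$ ($R = - \frac{2380}{6 - - \frac{5}{4}} + \frac{\left(-4761\right) \frac{1}{-2650}}{-3887} = - \frac{2380}{6 + \frac{5}{4}} + \left(-4761\right) \left(- \frac{1}{2650}\right) \left(- \frac{1}{3887}\right) = - \frac{2380}{\frac{29}{4}} + \frac{4761}{2650} \left(- \frac{1}{3887}\right) = \left(-2380\right) \frac{4}{29} - \frac{207}{447850} = - \frac{9520}{29} - \frac{207}{447850} = - \frac{4263538003}{12987650} \approx -328.28$)
$-49893 - \frac{-17269 - 18792}{R} = -49893 - \frac{-17269 - 18792}{- \frac{4263538003}{12987650}} = -49893 - \left(-36061\right) \left(- \frac{12987650}{4263538003}\right) = -49893 - \frac{468347646650}{4263538003} = - \frac{213189049230329}{4263538003}$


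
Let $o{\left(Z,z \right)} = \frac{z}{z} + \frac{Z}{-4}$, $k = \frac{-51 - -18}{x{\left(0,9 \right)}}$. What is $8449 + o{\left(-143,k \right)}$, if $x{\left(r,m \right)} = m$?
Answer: $\frac{33943}{4} \approx 8485.8$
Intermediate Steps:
$k = - \frac{11}{3}$ ($k = \frac{-51 - -18}{9} = \left(-51 + 18\right) \frac{1}{9} = \left(-33\right) \frac{1}{9} = - \frac{11}{3} \approx -3.6667$)
$o{\left(Z,z \right)} = 1 - \frac{Z}{4}$ ($o{\left(Z,z \right)} = 1 + Z \left(- \frac{1}{4}\right) = 1 - \frac{Z}{4}$)
$8449 + o{\left(-143,k \right)} = 8449 + \left(1 - - \frac{143}{4}\right) = 8449 + \left(1 + \frac{143}{4}\right) = 8449 + \frac{147}{4} = \frac{33943}{4}$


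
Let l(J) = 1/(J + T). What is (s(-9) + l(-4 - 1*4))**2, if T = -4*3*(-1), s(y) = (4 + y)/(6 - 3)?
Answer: 289/144 ≈ 2.0069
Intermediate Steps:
s(y) = 4/3 + y/3 (s(y) = (4 + y)/3 = (4 + y)*(1/3) = 4/3 + y/3)
T = 12 (T = -12*(-1) = 12)
l(J) = 1/(12 + J) (l(J) = 1/(J + 12) = 1/(12 + J))
(s(-9) + l(-4 - 1*4))**2 = ((4/3 + (1/3)*(-9)) + 1/(12 + (-4 - 1*4)))**2 = ((4/3 - 3) + 1/(12 + (-4 - 4)))**2 = (-5/3 + 1/(12 - 8))**2 = (-5/3 + 1/4)**2 = (-17/12)**2 = 289/144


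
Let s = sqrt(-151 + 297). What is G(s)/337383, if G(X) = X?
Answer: sqrt(146)/337383 ≈ 3.5814e-5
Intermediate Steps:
s = sqrt(146) ≈ 12.083
G(s)/337383 = sqrt(146)/337383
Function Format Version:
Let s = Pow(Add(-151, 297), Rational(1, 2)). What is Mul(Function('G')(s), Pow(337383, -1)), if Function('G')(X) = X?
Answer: Mul(Rational(1, 337383), Pow(146, Rational(1, 2))) ≈ 3.5814e-5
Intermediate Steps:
s = Pow(146, Rational(1, 2)) ≈ 12.083
Mul(Function('G')(s), Pow(337383, -1)) = Mul(Pow(146, Rational(1, 2)), Pow(337383, -1)) = Mul(Pow(146, Rational(1, 2)), Rational(1, 337383)) = Mul(Rational(1, 337383), Pow(146, Rational(1, 2)))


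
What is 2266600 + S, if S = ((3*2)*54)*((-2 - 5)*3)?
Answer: 2259796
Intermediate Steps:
S = -6804 (S = (6*54)*(-7*3) = 324*(-21) = -6804)
2266600 + S = 2266600 - 6804 = 2259796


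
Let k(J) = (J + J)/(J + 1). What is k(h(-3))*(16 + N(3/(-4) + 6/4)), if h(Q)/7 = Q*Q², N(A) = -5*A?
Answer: 9261/376 ≈ 24.630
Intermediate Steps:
h(Q) = 7*Q³ (h(Q) = 7*(Q*Q²) = 7*Q³)
k(J) = 2*J/(1 + J) (k(J) = (2*J)/(1 + J) = 2*J/(1 + J))
k(h(-3))*(16 + N(3/(-4) + 6/4)) = (2*(7*(-3)³)/(1 + 7*(-3)³))*(16 - 5*(3/(-4) + 6/4)) = (2*(7*(-27))/(1 + 7*(-27)))*(16 - 5*(3*(-¼) + 6*(¼))) = (2*(-189)/(1 - 189))*(16 - 5*(-¾ + 3/2)) = (2*(-189)/(-188))*(16 - 5*¾) = (2*(-189)*(-1/188))*(16 - 15/4) = (189/94)*(49/4) = 9261/376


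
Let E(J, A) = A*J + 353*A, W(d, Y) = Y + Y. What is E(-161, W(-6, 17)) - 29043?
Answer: -22515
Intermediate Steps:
W(d, Y) = 2*Y
E(J, A) = 353*A + A*J
E(-161, W(-6, 17)) - 29043 = (2*17)*(353 - 161) - 29043 = 34*192 - 29043 = 6528 - 29043 = -22515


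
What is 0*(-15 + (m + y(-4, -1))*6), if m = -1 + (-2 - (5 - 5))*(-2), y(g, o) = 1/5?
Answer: 0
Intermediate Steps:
y(g, o) = ⅕
m = 3 (m = -1 + (-2 - 1*0)*(-2) = -1 + (-2 + 0)*(-2) = -1 - 2*(-2) = -1 + 4 = 3)
0*(-15 + (m + y(-4, -1))*6) = 0*(-15 + (3 + ⅕)*6) = 0*(-15 + (16/5)*6) = 0*(-15 + 96/5) = 0*(21/5) = 0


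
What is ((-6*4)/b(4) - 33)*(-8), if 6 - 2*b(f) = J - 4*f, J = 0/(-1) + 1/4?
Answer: 8168/29 ≈ 281.66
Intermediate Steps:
J = 1/4 (J = 0*(-1) + 1*(1/4) = 0 + 1/4 = 1/4 ≈ 0.25000)
b(f) = 23/8 + 2*f (b(f) = 3 - (1/4 - 4*f)/2 = 3 + (-1/8 + 2*f) = 23/8 + 2*f)
((-6*4)/b(4) - 33)*(-8) = ((-6*4)/(23/8 + 2*4) - 33)*(-8) = (-24/(23/8 + 8) - 33)*(-8) = (-24/87/8 - 33)*(-8) = (-24*8/87 - 33)*(-8) = (-64/29 - 33)*(-8) = -1021/29*(-8) = 8168/29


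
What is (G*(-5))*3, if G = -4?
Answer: 60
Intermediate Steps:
(G*(-5))*3 = -4*(-5)*3 = 20*3 = 60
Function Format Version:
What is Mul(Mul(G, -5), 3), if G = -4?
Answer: 60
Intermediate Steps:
Mul(Mul(G, -5), 3) = Mul(Mul(-4, -5), 3) = Mul(20, 3) = 60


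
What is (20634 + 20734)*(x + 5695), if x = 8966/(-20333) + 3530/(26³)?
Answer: 10523772701708414/44671601 ≈ 2.3558e+8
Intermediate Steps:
x = -42905463/178686404 (x = 8966*(-1/20333) + 3530/17576 = -8966/20333 + 3530*(1/17576) = -8966/20333 + 1765/8788 = -42905463/178686404 ≈ -0.24012)
(20634 + 20734)*(x + 5695) = (20634 + 20734)*(-42905463/178686404 + 5695) = 41368*(1017576165317/178686404) = 10523772701708414/44671601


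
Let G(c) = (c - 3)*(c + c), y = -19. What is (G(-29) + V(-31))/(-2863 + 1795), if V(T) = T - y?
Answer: -461/267 ≈ -1.7266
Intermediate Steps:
G(c) = 2*c*(-3 + c) (G(c) = (-3 + c)*(2*c) = 2*c*(-3 + c))
V(T) = 19 + T (V(T) = T - 1*(-19) = T + 19 = 19 + T)
(G(-29) + V(-31))/(-2863 + 1795) = (2*(-29)*(-3 - 29) + (19 - 31))/(-2863 + 1795) = (2*(-29)*(-32) - 12)/(-1068) = (1856 - 12)*(-1/1068) = 1844*(-1/1068) = -461/267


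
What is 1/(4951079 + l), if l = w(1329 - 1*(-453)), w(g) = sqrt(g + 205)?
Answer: 4951079/24513183262254 - sqrt(1987)/24513183262254 ≈ 2.0197e-7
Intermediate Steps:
w(g) = sqrt(205 + g)
l = sqrt(1987) (l = sqrt(205 + (1329 - 1*(-453))) = sqrt(205 + (1329 + 453)) = sqrt(205 + 1782) = sqrt(1987) ≈ 44.576)
1/(4951079 + l) = 1/(4951079 + sqrt(1987))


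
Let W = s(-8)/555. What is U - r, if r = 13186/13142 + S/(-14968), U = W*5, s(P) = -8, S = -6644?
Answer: -4146692963/2729343702 ≈ -1.5193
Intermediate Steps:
W = -8/555 ≈ -0.014414
U = -8/111 (U = -8/555*5 = -8/111 ≈ -0.072072)
r = 35585437/24588682 (r = 13186/13142 - 6644/(-14968) = 13186*(1/13142) - 6644*(-1/14968) = 6593/6571 + 1661/3742 = 35585437/24588682 ≈ 1.4472)
U - r = -8/111 - 1*35585437/24588682 = -8/111 - 35585437/24588682 = -4146692963/2729343702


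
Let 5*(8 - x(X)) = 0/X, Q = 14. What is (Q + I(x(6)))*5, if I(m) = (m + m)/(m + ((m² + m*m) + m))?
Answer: 635/9 ≈ 70.556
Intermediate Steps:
x(X) = 8 (x(X) = 8 - 0/X = 8 - ⅕*0 = 8 + 0 = 8)
I(m) = 2*m/(2*m + 2*m²) (I(m) = (2*m)/(m + ((m² + m²) + m)) = (2*m)/(m + (2*m² + m)) = (2*m)/(m + (m + 2*m²)) = (2*m)/(2*m + 2*m²) = 2*m/(2*m + 2*m²))
(Q + I(x(6)))*5 = (14 + 1/(1 + 8))*5 = (14 + 1/9)*5 = (14 + ⅑)*5 = (127/9)*5 = 635/9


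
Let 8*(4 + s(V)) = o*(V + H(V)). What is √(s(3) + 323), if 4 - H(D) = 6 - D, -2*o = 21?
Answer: √1255/2 ≈ 17.713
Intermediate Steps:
o = -21/2 (o = -½*21 = -21/2 ≈ -10.500)
H(D) = -2 + D (H(D) = 4 - (6 - D) = 4 + (-6 + D) = -2 + D)
s(V) = -11/8 - 21*V/8 (s(V) = -4 + (-21*(V + (-2 + V))/2)/8 = -4 + (-21*(-2 + 2*V)/2)/8 = -4 + (21 - 21*V)/8 = -4 + (21/8 - 21*V/8) = -11/8 - 21*V/8)
√(s(3) + 323) = √((-11/8 - 21/8*3) + 323) = √((-11/8 - 63/8) + 323) = √(-37/4 + 323) = √(1255/4) = √1255/2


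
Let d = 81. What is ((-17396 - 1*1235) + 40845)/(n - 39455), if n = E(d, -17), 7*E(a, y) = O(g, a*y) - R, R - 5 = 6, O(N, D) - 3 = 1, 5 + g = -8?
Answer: -11107/19728 ≈ -0.56301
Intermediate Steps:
g = -13 (g = -5 - 8 = -13)
O(N, D) = 4 (O(N, D) = 3 + 1 = 4)
R = 11 (R = 5 + 6 = 11)
E(a, y) = -1 (E(a, y) = (4 - 1*11)/7 = (4 - 11)/7 = (⅐)*(-7) = -1)
n = -1
((-17396 - 1*1235) + 40845)/(n - 39455) = ((-17396 - 1*1235) + 40845)/(-1 - 39455) = ((-17396 - 1235) + 40845)/(-39456) = (-18631 + 40845)*(-1/39456) = 22214*(-1/39456) = -11107/19728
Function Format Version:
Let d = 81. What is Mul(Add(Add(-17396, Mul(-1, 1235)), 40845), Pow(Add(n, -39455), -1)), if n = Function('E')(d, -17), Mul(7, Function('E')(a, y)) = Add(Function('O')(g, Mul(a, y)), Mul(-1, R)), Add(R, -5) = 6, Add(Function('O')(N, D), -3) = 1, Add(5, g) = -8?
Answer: Rational(-11107, 19728) ≈ -0.56301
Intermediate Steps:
g = -13 (g = Add(-5, -8) = -13)
Function('O')(N, D) = 4 (Function('O')(N, D) = Add(3, 1) = 4)
R = 11 (R = Add(5, 6) = 11)
Function('E')(a, y) = -1 (Function('E')(a, y) = Mul(Rational(1, 7), Add(4, Mul(-1, 11))) = Mul(Rational(1, 7), Add(4, -11)) = Mul(Rational(1, 7), -7) = -1)
n = -1
Mul(Add(Add(-17396, Mul(-1, 1235)), 40845), Pow(Add(n, -39455), -1)) = Mul(Add(Add(-17396, Mul(-1, 1235)), 40845), Pow(Add(-1, -39455), -1)) = Mul(Add(Add(-17396, -1235), 40845), Pow(-39456, -1)) = Mul(Add(-18631, 40845), Rational(-1, 39456)) = Mul(22214, Rational(-1, 39456)) = Rational(-11107, 19728)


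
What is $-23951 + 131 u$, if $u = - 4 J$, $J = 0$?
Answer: $-23951$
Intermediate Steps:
$u = 0$ ($u = \left(-4\right) 0 = 0$)
$-23951 + 131 u = -23951 + 131 \cdot 0 = -23951 + 0 = -23951$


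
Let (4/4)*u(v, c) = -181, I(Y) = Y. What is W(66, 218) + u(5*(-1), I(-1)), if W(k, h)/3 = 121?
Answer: 182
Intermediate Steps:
W(k, h) = 363 (W(k, h) = 3*121 = 363)
u(v, c) = -181
W(66, 218) + u(5*(-1), I(-1)) = 363 - 181 = 182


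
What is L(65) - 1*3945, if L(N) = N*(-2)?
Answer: -4075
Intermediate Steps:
L(N) = -2*N
L(65) - 1*3945 = -2*65 - 1*3945 = -130 - 3945 = -4075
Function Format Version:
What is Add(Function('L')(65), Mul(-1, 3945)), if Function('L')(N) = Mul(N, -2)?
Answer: -4075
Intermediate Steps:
Function('L')(N) = Mul(-2, N)
Add(Function('L')(65), Mul(-1, 3945)) = Add(Mul(-2, 65), Mul(-1, 3945)) = Add(-130, -3945) = -4075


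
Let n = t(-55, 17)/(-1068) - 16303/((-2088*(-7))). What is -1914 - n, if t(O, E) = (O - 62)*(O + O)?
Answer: -353235787/185832 ≈ -1900.8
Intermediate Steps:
t(O, E) = 2*O*(-62 + O) (t(O, E) = (-62 + O)*(2*O) = 2*O*(-62 + O))
n = -2446661/185832 (n = (2*(-55)*(-62 - 55))/(-1068) - 16303/((-2088*(-7))) = (2*(-55)*(-117))*(-1/1068) - 16303/14616 = 12870*(-1/1068) - 16303*1/14616 = -2145/178 - 2329/2088 = -2446661/185832 ≈ -13.166)
-1914 - n = -1914 - 1*(-2446661/185832) = -1914 + 2446661/185832 = -353235787/185832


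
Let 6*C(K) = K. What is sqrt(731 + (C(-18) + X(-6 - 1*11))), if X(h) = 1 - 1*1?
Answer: 2*sqrt(182) ≈ 26.981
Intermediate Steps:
C(K) = K/6
X(h) = 0 (X(h) = 1 - 1 = 0)
sqrt(731 + (C(-18) + X(-6 - 1*11))) = sqrt(731 + ((1/6)*(-18) + 0)) = sqrt(731 + (-3 + 0)) = sqrt(731 - 3) = sqrt(728) = 2*sqrt(182)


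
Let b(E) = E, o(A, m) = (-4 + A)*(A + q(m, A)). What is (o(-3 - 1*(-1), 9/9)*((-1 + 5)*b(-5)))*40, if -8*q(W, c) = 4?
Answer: -12000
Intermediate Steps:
q(W, c) = -½ (q(W, c) = -⅛*4 = -½)
o(A, m) = (-4 + A)*(-½ + A) (o(A, m) = (-4 + A)*(A - ½) = (-4 + A)*(-½ + A))
(o(-3 - 1*(-1), 9/9)*((-1 + 5)*b(-5)))*40 = ((2 + (-3 - 1*(-1))² - 9*(-3 - 1*(-1))/2)*((-1 + 5)*(-5)))*40 = ((2 + (-3 + 1)² - 9*(-3 + 1)/2)*(4*(-5)))*40 = ((2 + (-2)² - 9/2*(-2))*(-20))*40 = ((2 + 4 + 9)*(-20))*40 = (15*(-20))*40 = -300*40 = -12000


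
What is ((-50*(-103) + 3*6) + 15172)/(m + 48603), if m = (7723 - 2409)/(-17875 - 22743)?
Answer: 41308506/98707567 ≈ 0.41849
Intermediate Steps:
m = -2657/20309 (m = 5314/(-40618) = 5314*(-1/40618) = -2657/20309 ≈ -0.13083)
((-50*(-103) + 3*6) + 15172)/(m + 48603) = ((-50*(-103) + 3*6) + 15172)/(-2657/20309 + 48603) = ((5150 + 18) + 15172)/(987075670/20309) = (5168 + 15172)*(20309/987075670) = 20340*(20309/987075670) = 41308506/98707567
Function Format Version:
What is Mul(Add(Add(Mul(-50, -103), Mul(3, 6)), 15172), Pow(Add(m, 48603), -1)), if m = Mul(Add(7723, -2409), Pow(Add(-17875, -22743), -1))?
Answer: Rational(41308506, 98707567) ≈ 0.41849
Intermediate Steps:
m = Rational(-2657, 20309) (m = Mul(5314, Pow(-40618, -1)) = Mul(5314, Rational(-1, 40618)) = Rational(-2657, 20309) ≈ -0.13083)
Mul(Add(Add(Mul(-50, -103), Mul(3, 6)), 15172), Pow(Add(m, 48603), -1)) = Mul(Add(Add(Mul(-50, -103), Mul(3, 6)), 15172), Pow(Add(Rational(-2657, 20309), 48603), -1)) = Mul(Add(Add(5150, 18), 15172), Pow(Rational(987075670, 20309), -1)) = Mul(Add(5168, 15172), Rational(20309, 987075670)) = Mul(20340, Rational(20309, 987075670)) = Rational(41308506, 98707567)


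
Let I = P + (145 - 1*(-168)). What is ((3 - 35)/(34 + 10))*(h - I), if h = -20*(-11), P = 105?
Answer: 144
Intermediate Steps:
I = 418 (I = 105 + (145 - 1*(-168)) = 105 + (145 + 168) = 105 + 313 = 418)
h = 220
((3 - 35)/(34 + 10))*(h - I) = ((3 - 35)/(34 + 10))*(220 - 1*418) = (-32/44)*(220 - 418) = -32*1/44*(-198) = -8/11*(-198) = 144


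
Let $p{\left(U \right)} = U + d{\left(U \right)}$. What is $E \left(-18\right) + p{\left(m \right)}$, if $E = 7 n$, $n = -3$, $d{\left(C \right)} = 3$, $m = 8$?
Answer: $389$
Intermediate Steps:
$p{\left(U \right)} = 3 + U$ ($p{\left(U \right)} = U + 3 = 3 + U$)
$E = -21$ ($E = 7 \left(-3\right) = -21$)
$E \left(-18\right) + p{\left(m \right)} = \left(-21\right) \left(-18\right) + \left(3 + 8\right) = 378 + 11 = 389$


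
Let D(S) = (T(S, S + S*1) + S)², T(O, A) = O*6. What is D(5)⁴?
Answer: 2251875390625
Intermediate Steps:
T(O, A) = 6*O
D(S) = 49*S² (D(S) = (6*S + S)² = (7*S)² = 49*S²)
D(5)⁴ = (49*5²)⁴ = (49*25)⁴ = 1225⁴ = 2251875390625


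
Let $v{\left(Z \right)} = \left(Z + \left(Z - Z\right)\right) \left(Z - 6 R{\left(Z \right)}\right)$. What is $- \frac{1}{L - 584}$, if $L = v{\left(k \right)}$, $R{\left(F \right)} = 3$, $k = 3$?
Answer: $\frac{1}{629} \approx 0.0015898$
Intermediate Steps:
$v{\left(Z \right)} = Z \left(-18 + Z\right)$ ($v{\left(Z \right)} = \left(Z + \left(Z - Z\right)\right) \left(Z - 18\right) = \left(Z + 0\right) \left(Z - 18\right) = Z \left(-18 + Z\right)$)
$L = -45$ ($L = 3 \left(-18 + 3\right) = 3 \left(-15\right) = -45$)
$- \frac{1}{L - 584} = - \frac{1}{-45 - 584} = - \frac{1}{-629} = \left(-1\right) \left(- \frac{1}{629}\right) = \frac{1}{629}$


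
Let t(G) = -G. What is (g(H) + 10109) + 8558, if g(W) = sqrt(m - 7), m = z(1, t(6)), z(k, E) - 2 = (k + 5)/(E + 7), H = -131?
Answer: 18668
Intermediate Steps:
z(k, E) = 2 + (5 + k)/(7 + E) (z(k, E) = 2 + (k + 5)/(E + 7) = 2 + (5 + k)/(7 + E))
m = 8 (m = (19 + 1 + 2*(-1*6))/(7 - 1*6) = (19 + 1 + 2*(-6))/(7 - 6) = (19 + 1 - 12)/1 = 1*8 = 8)
g(W) = 1 (g(W) = sqrt(8 - 7) = sqrt(1) = 1)
(g(H) + 10109) + 8558 = (1 + 10109) + 8558 = 10110 + 8558 = 18668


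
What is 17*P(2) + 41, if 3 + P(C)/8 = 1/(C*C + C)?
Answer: -1033/3 ≈ -344.33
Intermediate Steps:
P(C) = -24 + 8/(C + C²) (P(C) = -24 + 8/(C*C + C) = -24 + 8/(C² + C) = -24 + 8/(C + C²))
17*P(2) + 41 = 17*(8*(1 - 3*2 - 3*2²)/(2*(1 + 2))) + 41 = 17*(8*(½)*(1 - 6 - 3*4)/3) + 41 = 17*(8*(½)*(⅓)*(1 - 6 - 12)) + 41 = 17*(8*(½)*(⅓)*(-17)) + 41 = 17*(-68/3) + 41 = -1156/3 + 41 = -1033/3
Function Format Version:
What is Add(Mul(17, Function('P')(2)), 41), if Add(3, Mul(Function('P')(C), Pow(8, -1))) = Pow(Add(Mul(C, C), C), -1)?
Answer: Rational(-1033, 3) ≈ -344.33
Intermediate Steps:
Function('P')(C) = Add(-24, Mul(8, Pow(Add(C, Pow(C, 2)), -1))) (Function('P')(C) = Add(-24, Mul(8, Pow(Add(Mul(C, C), C), -1))) = Add(-24, Mul(8, Pow(Add(Pow(C, 2), C), -1))) = Add(-24, Mul(8, Pow(Add(C, Pow(C, 2)), -1))))
Add(Mul(17, Function('P')(2)), 41) = Add(Mul(17, Mul(8, Pow(2, -1), Pow(Add(1, 2), -1), Add(1, Mul(-3, 2), Mul(-3, Pow(2, 2))))), 41) = Add(Mul(17, Mul(8, Rational(1, 2), Pow(3, -1), Add(1, -6, Mul(-3, 4)))), 41) = Add(Mul(17, Mul(8, Rational(1, 2), Rational(1, 3), Add(1, -6, -12))), 41) = Add(Mul(17, Mul(8, Rational(1, 2), Rational(1, 3), -17)), 41) = Add(Mul(17, Rational(-68, 3)), 41) = Add(Rational(-1156, 3), 41) = Rational(-1033, 3)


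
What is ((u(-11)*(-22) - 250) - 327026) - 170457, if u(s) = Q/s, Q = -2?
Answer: -497737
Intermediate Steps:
u(s) = -2/s
((u(-11)*(-22) - 250) - 327026) - 170457 = ((-2/(-11)*(-22) - 250) - 327026) - 170457 = ((-2*(-1/11)*(-22) - 250) - 327026) - 170457 = (((2/11)*(-22) - 250) - 327026) - 170457 = ((-4 - 250) - 327026) - 170457 = (-254 - 327026) - 170457 = -327280 - 170457 = -497737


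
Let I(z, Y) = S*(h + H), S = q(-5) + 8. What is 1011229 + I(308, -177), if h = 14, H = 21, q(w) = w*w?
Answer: 1012384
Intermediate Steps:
q(w) = w**2
S = 33 (S = (-5)**2 + 8 = 25 + 8 = 33)
I(z, Y) = 1155 (I(z, Y) = 33*(14 + 21) = 33*35 = 1155)
1011229 + I(308, -177) = 1011229 + 1155 = 1012384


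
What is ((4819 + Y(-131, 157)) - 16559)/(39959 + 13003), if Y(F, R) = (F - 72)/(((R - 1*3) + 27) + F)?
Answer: -587203/2648100 ≈ -0.22175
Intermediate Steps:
Y(F, R) = (-72 + F)/(24 + F + R) (Y(F, R) = (-72 + F)/(((R - 3) + 27) + F) = (-72 + F)/(((-3 + R) + 27) + F) = (-72 + F)/((24 + R) + F) = (-72 + F)/(24 + F + R))
((4819 + Y(-131, 157)) - 16559)/(39959 + 13003) = ((4819 + (-72 - 131)/(24 - 131 + 157)) - 16559)/(39959 + 13003) = ((4819 - 203/50) - 16559)/52962 = ((4819 + (1/50)*(-203)) - 16559)*(1/52962) = ((4819 - 203/50) - 16559)*(1/52962) = (240747/50 - 16559)*(1/52962) = -587203/50*1/52962 = -587203/2648100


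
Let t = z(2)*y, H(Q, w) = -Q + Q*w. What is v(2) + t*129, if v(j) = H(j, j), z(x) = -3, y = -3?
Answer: 1163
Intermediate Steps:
v(j) = j*(-1 + j)
t = 9 (t = -3*(-3) = 9)
v(2) + t*129 = 2*(-1 + 2) + 9*129 = 2*1 + 1161 = 2 + 1161 = 1163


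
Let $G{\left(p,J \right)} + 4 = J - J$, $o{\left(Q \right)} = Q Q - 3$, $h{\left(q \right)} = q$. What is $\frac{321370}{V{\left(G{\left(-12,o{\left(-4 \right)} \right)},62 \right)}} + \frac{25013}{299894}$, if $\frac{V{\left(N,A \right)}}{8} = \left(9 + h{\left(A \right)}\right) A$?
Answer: $\frac{784337037}{85169896} \approx 9.2091$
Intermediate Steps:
$o{\left(Q \right)} = -3 + Q^{2}$ ($o{\left(Q \right)} = Q^{2} - 3 = -3 + Q^{2}$)
$G{\left(p,J \right)} = -4$ ($G{\left(p,J \right)} = -4 + \left(J - J\right) = -4 + 0 = -4$)
$V{\left(N,A \right)} = 8 A \left(9 + A\right)$ ($V{\left(N,A \right)} = 8 \left(9 + A\right) A = 8 A \left(9 + A\right)$)
$\frac{321370}{V{\left(G{\left(-12,o{\left(-4 \right)} \right)},62 \right)}} + \frac{25013}{299894} = \frac{321370}{8 \cdot 62 \left(9 + 62\right)} + \frac{25013}{299894} = \frac{321370}{8 \cdot 62 \cdot 71} + 25013 \cdot \frac{1}{299894} = \frac{321370}{35216} + \frac{25013}{299894} = 321370 \cdot \frac{1}{35216} + \frac{25013}{299894} = \frac{160685}{17608} + \frac{25013}{299894} = \frac{784337037}{85169896}$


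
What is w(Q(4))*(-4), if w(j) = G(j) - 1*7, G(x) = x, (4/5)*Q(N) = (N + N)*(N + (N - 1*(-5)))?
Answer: -492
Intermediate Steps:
Q(N) = 5*N*(5 + 2*N)/2 (Q(N) = 5*((N + N)*(N + (N - 1*(-5))))/4 = 5*((2*N)*(N + (N + 5)))/4 = 5*((2*N)*(N + (5 + N)))/4 = 5*((2*N)*(5 + 2*N))/4 = 5*(2*N*(5 + 2*N))/4 = 5*N*(5 + 2*N)/2)
w(j) = -7 + j (w(j) = j - 1*7 = j - 7 = -7 + j)
w(Q(4))*(-4) = (-7 + (5/2)*4*(5 + 2*4))*(-4) = (-7 + (5/2)*4*(5 + 8))*(-4) = (-7 + (5/2)*4*13)*(-4) = (-7 + 130)*(-4) = 123*(-4) = -492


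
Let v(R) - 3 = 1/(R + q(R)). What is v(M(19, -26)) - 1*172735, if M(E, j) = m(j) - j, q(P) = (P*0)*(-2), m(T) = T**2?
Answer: -121257863/702 ≈ -1.7273e+5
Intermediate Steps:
q(P) = 0 (q(P) = 0*(-2) = 0)
M(E, j) = j**2 - j
v(R) = 3 + 1/R (v(R) = 3 + 1/(R + 0) = 3 + 1/R)
v(M(19, -26)) - 1*172735 = (3 + 1/(-26*(-1 - 26))) - 1*172735 = (3 + 1/(-26*(-27))) - 172735 = (3 + 1/702) - 172735 = 2107/702 - 172735 = -121257863/702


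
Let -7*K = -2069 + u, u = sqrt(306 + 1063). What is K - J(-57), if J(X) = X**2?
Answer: -20711/7 ≈ -2958.7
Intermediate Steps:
u = 37 (u = sqrt(1369) = 37)
K = 2032/7 (K = -(-2069 + 37)/7 = -1/7*(-2032) = 2032/7 ≈ 290.29)
K - J(-57) = 2032/7 - 1*(-57)**2 = 2032/7 - 1*3249 = 2032/7 - 3249 = -20711/7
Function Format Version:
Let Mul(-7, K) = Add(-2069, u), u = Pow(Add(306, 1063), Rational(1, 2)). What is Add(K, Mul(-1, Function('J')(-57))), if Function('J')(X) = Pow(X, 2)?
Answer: Rational(-20711, 7) ≈ -2958.7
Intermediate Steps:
u = 37 (u = Pow(1369, Rational(1, 2)) = 37)
K = Rational(2032, 7) (K = Mul(Rational(-1, 7), Add(-2069, 37)) = Mul(Rational(-1, 7), -2032) = Rational(2032, 7) ≈ 290.29)
Add(K, Mul(-1, Function('J')(-57))) = Add(Rational(2032, 7), Mul(-1, Pow(-57, 2))) = Add(Rational(2032, 7), Mul(-1, 3249)) = Add(Rational(2032, 7), -3249) = Rational(-20711, 7)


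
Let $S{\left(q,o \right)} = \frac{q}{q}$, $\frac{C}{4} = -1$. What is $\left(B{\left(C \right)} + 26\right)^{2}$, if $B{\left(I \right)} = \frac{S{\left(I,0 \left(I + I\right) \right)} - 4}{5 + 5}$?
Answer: $\frac{66049}{100} \approx 660.49$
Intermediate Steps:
$C = -4$ ($C = 4 \left(-1\right) = -4$)
$S{\left(q,o \right)} = 1$
$B{\left(I \right)} = - \frac{3}{10}$ ($B{\left(I \right)} = \frac{1 - 4}{5 + 5} = - \frac{3}{10}$)
$\left(B{\left(C \right)} + 26\right)^{2} = \left(- \frac{3}{10} + 26\right)^{2} = \left(\frac{257}{10}\right)^{2} = \frac{66049}{100}$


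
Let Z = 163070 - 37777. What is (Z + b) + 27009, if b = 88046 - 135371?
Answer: 104977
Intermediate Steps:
b = -47325
Z = 125293
(Z + b) + 27009 = (125293 - 47325) + 27009 = 77968 + 27009 = 104977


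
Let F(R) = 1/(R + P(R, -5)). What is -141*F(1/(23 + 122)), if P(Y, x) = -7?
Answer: 6815/338 ≈ 20.163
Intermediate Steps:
F(R) = 1/(-7 + R) (F(R) = 1/(R - 7) = 1/(-7 + R))
-141*F(1/(23 + 122)) = -141/(-7 + 1/(23 + 122)) = -141/(-7 + 1/145) = -141/(-1014/145) = -141*(-145/1014) = 6815/338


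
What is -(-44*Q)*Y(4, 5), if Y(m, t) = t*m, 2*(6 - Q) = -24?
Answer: 15840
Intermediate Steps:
Q = 18 (Q = 6 - 1/2*(-24) = 6 + 12 = 18)
Y(m, t) = m*t
-(-44*Q)*Y(4, 5) = -(-44*18)*4*5 = -(-792)*20 = -1*(-15840) = 15840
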